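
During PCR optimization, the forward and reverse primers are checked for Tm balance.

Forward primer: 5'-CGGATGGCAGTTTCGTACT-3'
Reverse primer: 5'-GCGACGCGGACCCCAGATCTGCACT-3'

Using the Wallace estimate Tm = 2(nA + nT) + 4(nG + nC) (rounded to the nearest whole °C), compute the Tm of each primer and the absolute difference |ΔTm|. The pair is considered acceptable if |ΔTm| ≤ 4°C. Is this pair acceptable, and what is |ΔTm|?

Forward: A=3 T=6 G=6 C=4 → Tm = 2·9 + 4·10 = 58°C.
Reverse: A=5 T=3 G=7 C=10 → Tm = 2·8 + 4·17 = 84°C.
|ΔTm| = |58 − 84| = 26°C, > 4°C.

|ΔTm| = 26°C; the pair is not acceptable.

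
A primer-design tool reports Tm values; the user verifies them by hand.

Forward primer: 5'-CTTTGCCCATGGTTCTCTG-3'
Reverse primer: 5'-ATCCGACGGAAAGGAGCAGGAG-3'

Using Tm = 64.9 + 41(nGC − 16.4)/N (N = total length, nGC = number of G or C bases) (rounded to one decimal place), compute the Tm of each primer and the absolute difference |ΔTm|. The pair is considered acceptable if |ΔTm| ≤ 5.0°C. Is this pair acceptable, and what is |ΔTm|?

|ΔTm| = 7.5°C; the pair is not acceptable.

Forward: G+C = 10, N = 19 → Tm = 64.9 + 41·(10 − 16.4)/19 = 51.1°C.
Reverse: G+C = 13, N = 22 → Tm = 64.9 + 41·(13 − 16.4)/22 = 58.6°C.
|ΔTm| = |51.1 − 58.6| = 7.5°C, > 5.0°C.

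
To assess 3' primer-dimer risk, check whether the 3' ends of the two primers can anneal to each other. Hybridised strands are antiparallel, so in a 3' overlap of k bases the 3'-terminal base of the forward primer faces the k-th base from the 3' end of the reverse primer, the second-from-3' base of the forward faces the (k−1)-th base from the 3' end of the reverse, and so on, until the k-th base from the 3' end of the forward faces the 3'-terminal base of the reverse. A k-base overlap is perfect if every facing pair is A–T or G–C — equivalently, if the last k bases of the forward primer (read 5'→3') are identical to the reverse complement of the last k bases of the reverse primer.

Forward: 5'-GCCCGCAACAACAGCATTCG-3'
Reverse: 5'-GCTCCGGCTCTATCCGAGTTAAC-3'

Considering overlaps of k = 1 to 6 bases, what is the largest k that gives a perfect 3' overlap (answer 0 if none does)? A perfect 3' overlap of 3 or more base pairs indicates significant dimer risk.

Last 6 bases (5'→3') — forward …CATTCG, reverse …GTTAAC.
Reverse complement of the reverse primer's last 6 bases: GTTAAC; its first k bases are the reverse complement of the reverse primer's last k bases, so a perfect k-base overlap needs the forward primer's last k bases to equal them.
Comparing (forward last k vs required): k=1: G vs G ✓; k=2: CG vs GT ✗; k=3: TCG vs GTT ✗; k=4: TTCG vs GTTA ✗; k=5: ATTCG vs GTTAA ✗; k=6: CATTCG vs GTTAAC ✗.
Only k = 1 is perfect, so the longest perfect 3' overlap is 1.

Longest perfect overlap: 1 complementary base pair; below the dimer-risk threshold (threshold 3).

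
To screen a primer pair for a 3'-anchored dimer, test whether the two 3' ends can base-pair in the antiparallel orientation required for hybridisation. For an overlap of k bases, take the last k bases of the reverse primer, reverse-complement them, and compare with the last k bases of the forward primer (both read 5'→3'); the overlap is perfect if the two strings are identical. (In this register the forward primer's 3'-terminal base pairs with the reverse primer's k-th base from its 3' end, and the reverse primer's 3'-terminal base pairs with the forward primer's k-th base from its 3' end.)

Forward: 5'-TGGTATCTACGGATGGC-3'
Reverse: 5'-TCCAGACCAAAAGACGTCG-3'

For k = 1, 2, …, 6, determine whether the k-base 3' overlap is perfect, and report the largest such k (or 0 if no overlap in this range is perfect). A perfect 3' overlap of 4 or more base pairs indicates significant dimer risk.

Longest perfect overlap: 1 complementary base pair; below the dimer-risk threshold (threshold 4).

Last 6 bases (5'→3') — forward …GATGGC, reverse …ACGTCG.
Reverse complement of the reverse primer's last 6 bases: CGACGT; its first k bases are the reverse complement of the reverse primer's last k bases, so a perfect k-base overlap needs the forward primer's last k bases to equal them.
Comparing (forward last k vs required): k=1: C vs C ✓; k=2: GC vs CG ✗; k=3: GGC vs CGA ✗; k=4: TGGC vs CGAC ✗; k=5: ATGGC vs CGACG ✗; k=6: GATGGC vs CGACGT ✗.
Only k = 1 is perfect, so the longest perfect 3' overlap is 1.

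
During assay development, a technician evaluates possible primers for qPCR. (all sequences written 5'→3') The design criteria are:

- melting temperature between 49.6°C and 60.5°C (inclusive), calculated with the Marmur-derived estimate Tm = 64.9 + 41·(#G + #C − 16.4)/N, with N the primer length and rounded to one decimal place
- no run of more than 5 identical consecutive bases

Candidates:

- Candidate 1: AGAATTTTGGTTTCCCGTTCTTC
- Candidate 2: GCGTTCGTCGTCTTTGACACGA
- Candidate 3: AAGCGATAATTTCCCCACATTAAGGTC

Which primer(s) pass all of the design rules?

Candidate 1 (23 nt, A=3 T=11 G=4 C=5): Tm = 64.9 + 41·(9 − 16.4)/23 = 51.7°C ✓; longest run = 4 ✓ — passes.
Candidate 2 (22 nt, A=3 T=7 G=6 C=6): Tm = 64.9 + 41·(12 − 16.4)/22 = 56.7°C ✓; longest run = 3 ✓ — passes.
Candidate 3 (27 nt, A=9 T=7 G=4 C=7): Tm = 64.9 + 41·(11 − 16.4)/27 = 56.7°C ✓; longest run = 4 ✓ — passes.

Candidate 1, Candidate 2 and Candidate 3.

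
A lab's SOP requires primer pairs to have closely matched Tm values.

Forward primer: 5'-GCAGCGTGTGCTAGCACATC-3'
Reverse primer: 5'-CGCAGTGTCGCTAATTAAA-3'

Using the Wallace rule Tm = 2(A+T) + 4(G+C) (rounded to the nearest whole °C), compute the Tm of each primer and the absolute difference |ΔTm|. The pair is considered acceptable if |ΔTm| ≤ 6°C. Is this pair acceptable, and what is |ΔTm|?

|ΔTm| = 10°C; the pair is not acceptable.

Forward: A=4 T=4 G=6 C=6 → Tm = 2·8 + 4·12 = 64°C.
Reverse: A=6 T=5 G=4 C=4 → Tm = 2·11 + 4·8 = 54°C.
|ΔTm| = |64 − 54| = 10°C, > 6°C.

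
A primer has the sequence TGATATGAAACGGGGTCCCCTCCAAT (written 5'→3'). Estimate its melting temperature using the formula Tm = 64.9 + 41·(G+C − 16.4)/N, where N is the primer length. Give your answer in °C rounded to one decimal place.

Base counts: A=7, T=6, G=6, C=7; G+C = 13, N = 26.
Tm = 64.9 + 41·(13 − 16.4)/26 = 64.9 + -139.40/26 = 59.5°C.

59.5°C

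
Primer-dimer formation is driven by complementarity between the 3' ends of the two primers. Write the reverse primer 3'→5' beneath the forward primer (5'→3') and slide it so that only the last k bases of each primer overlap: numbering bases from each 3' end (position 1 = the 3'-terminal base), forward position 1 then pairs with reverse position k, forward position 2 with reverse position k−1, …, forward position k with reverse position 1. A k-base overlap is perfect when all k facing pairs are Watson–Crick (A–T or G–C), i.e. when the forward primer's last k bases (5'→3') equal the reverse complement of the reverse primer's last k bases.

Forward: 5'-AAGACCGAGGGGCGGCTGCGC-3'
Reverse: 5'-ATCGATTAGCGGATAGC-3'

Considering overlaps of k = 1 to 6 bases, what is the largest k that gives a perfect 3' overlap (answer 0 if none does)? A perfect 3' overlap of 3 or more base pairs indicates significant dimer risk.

Last 6 bases (5'→3') — forward …CTGCGC, reverse …GATAGC.
Reverse complement of the reverse primer's last 6 bases: GCTATC; its first k bases are the reverse complement of the reverse primer's last k bases, so a perfect k-base overlap needs the forward primer's last k bases to equal them.
Comparing (forward last k vs required): k=1: C vs G ✗; k=2: GC vs GC ✓; k=3: CGC vs GCT ✗; k=4: GCGC vs GCTA ✗; k=5: TGCGC vs GCTAT ✗; k=6: CTGCGC vs GCTATC ✗.
Only k = 2 is perfect, so the longest perfect 3' overlap is 2.

Longest perfect overlap: 2 complementary base pairs; below the dimer-risk threshold (threshold 3).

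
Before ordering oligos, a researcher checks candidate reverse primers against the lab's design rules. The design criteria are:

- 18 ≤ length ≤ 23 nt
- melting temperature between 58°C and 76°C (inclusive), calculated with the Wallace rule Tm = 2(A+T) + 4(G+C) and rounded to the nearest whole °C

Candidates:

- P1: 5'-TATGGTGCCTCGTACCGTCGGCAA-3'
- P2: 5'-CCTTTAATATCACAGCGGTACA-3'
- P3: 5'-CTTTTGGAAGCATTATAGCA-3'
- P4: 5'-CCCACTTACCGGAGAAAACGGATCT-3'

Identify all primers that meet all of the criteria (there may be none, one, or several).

P1 (24 nt, A=4 T=6 G=7 C=7): length 24, outside 18–23 ✗; Tm = 2·10 + 4·14 = 76°C ✓ — fails.
P2 (22 nt, A=7 T=6 G=3 C=6): length 22 ✓; Tm = 2·13 + 4·9 = 62°C ✓ — passes.
P3 (20 nt, A=6 T=7 G=4 C=3): length 20 ✓; Tm = 2·13 + 4·7 = 54°C, outside 58–76°C ✗ — fails.
P4 (25 nt, A=8 T=4 G=5 C=8): length 25, outside 18–23 ✗; Tm = 2·12 + 4·13 = 76°C ✓ — fails.

P2 only.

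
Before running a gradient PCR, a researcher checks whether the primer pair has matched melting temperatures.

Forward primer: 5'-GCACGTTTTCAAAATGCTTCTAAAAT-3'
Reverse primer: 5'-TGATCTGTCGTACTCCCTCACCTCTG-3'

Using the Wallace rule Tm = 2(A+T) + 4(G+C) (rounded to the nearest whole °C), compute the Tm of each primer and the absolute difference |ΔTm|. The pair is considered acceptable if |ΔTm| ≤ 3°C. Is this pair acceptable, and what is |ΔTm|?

|ΔTm| = 12°C; the pair is not acceptable.

Forward: A=9 T=9 G=3 C=5 → Tm = 2·18 + 4·8 = 68°C.
Reverse: A=3 T=9 G=4 C=10 → Tm = 2·12 + 4·14 = 80°C.
|ΔTm| = |68 − 80| = 12°C, > 3°C.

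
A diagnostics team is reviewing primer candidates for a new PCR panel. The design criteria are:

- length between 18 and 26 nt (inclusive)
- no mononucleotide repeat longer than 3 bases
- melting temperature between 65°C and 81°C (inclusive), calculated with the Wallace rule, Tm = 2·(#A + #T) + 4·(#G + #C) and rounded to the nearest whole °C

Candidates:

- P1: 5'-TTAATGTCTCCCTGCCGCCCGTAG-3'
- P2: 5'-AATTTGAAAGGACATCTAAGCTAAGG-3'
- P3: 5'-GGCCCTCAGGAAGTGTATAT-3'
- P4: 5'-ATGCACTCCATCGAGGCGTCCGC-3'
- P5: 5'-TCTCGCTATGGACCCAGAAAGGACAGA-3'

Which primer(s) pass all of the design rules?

P1, P2 and P4.

P1 (24 nt, A=3 T=7 G=5 C=9): length 24 ✓; longest run = 3 ✓; Tm = 2·10 + 4·14 = 76°C ✓ — passes.
P2 (26 nt, A=11 T=6 G=6 C=3): length 26 ✓; longest run = 3 ✓; Tm = 2·17 + 4·9 = 70°C ✓ — passes.
P3 (20 nt, A=5 T=5 G=6 C=4): length 20 ✓; longest run = 3 ✓; Tm = 2·10 + 4·10 = 60°C, outside 65–81°C ✗ — fails.
P4 (23 nt, A=4 T=4 G=6 C=9): length 23 ✓; longest run = 2 ✓; Tm = 2·8 + 4·15 = 76°C ✓ — passes.
P5 (27 nt, A=9 T=4 G=7 C=7): length 27, outside 18–26 ✗; longest run = 3 ✓; Tm = 2·13 + 4·14 = 82°C, outside 65–81°C ✗ — fails.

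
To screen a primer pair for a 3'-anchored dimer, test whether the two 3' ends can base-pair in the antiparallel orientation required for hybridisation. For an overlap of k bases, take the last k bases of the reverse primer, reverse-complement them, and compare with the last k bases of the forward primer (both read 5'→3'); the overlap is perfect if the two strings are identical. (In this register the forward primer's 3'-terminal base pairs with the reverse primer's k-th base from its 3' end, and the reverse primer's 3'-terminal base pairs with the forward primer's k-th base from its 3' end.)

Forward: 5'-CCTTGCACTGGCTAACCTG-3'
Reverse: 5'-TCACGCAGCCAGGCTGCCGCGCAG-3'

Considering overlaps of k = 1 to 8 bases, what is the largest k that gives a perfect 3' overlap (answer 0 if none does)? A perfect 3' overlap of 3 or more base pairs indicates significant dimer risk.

Longest perfect overlap: 3 complementary base pairs; significant dimer risk (threshold 3).

Last 8 bases (5'→3') — forward …CTAACCTG, reverse …CCGCGCAG.
Reverse complement of the reverse primer's last 8 bases: CTGCGCGG; its first k bases are the reverse complement of the reverse primer's last k bases, so a perfect k-base overlap needs the forward primer's last k bases to equal them.
Comparing (forward last k vs required): k=1: G vs C ✗; k=2: TG vs CT ✗; k=3: CTG vs CTG ✓; k=4: CCTG vs CTGC ✗; k=5: ACCTG vs CTGCG ✗; k=6: AACCTG vs CTGCGC ✗; k=7: TAACCTG vs CTGCGCG ✗; k=8: CTAACCTG vs CTGCGCGG ✗.
Only k = 3 is perfect, so the longest perfect 3' overlap is 3.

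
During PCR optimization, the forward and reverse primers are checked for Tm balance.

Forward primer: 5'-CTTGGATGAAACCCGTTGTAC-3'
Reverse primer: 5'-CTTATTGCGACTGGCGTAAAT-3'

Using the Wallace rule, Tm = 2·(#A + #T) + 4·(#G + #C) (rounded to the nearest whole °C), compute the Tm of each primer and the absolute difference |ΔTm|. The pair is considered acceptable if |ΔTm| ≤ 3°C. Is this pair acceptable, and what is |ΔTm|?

|ΔTm| = 2°C; the pair is acceptable.

Forward: A=5 T=6 G=5 C=5 → Tm = 2·11 + 4·10 = 62°C.
Reverse: A=5 T=7 G=5 C=4 → Tm = 2·12 + 4·9 = 60°C.
|ΔTm| = |62 − 60| = 2°C, ≤ 3°C.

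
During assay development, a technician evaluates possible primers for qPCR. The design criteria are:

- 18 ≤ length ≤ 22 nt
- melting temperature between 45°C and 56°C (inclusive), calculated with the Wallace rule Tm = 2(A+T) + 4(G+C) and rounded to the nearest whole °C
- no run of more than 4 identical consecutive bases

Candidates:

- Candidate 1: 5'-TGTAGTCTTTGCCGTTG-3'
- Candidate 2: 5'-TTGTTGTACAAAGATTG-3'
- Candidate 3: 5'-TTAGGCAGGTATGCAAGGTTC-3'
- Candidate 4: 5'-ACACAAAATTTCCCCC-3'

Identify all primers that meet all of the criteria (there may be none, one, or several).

None of the candidates satisfy all criteria.

Candidate 1 (17 nt, A=1 T=8 G=5 C=3): length 17, outside 18–22 ✗; Tm = 2·9 + 4·8 = 50°C ✓; longest run = 3 ✓ — fails.
Candidate 2 (17 nt, A=5 T=7 G=4 C=1): length 17, outside 18–22 ✗; Tm = 2·12 + 4·5 = 44°C, outside 45–56°C ✗; longest run = 3 ✓ — fails.
Candidate 3 (21 nt, A=5 T=6 G=7 C=3): length 21 ✓; Tm = 2·11 + 4·10 = 62°C, outside 45–56°C ✗; longest run = 2 ✓ — fails.
Candidate 4 (16 nt, A=6 T=3 G=0 C=7): length 16, outside 18–22 ✗; Tm = 2·9 + 4·7 = 46°C ✓; longest run = 5, exceeds 4 ✗ — fails.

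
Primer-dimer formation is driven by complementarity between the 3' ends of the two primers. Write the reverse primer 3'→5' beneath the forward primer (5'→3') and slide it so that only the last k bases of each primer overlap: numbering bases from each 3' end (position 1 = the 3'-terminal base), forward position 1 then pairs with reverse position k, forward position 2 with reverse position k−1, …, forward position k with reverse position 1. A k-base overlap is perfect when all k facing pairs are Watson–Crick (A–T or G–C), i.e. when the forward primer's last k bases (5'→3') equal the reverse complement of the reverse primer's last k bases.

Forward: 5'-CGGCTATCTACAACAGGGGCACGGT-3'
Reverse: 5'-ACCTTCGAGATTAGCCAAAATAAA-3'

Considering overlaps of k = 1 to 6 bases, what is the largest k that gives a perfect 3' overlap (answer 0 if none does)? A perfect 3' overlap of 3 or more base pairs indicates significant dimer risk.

Longest perfect overlap: 1 complementary base pair; below the dimer-risk threshold (threshold 3).

Last 6 bases (5'→3') — forward …CACGGT, reverse …AATAAA.
Reverse complement of the reverse primer's last 6 bases: TTTATT; its first k bases are the reverse complement of the reverse primer's last k bases, so a perfect k-base overlap needs the forward primer's last k bases to equal them.
Comparing (forward last k vs required): k=1: T vs T ✓; k=2: GT vs TT ✗; k=3: GGT vs TTT ✗; k=4: CGGT vs TTTA ✗; k=5: ACGGT vs TTTAT ✗; k=6: CACGGT vs TTTATT ✗.
Only k = 1 is perfect, so the longest perfect 3' overlap is 1.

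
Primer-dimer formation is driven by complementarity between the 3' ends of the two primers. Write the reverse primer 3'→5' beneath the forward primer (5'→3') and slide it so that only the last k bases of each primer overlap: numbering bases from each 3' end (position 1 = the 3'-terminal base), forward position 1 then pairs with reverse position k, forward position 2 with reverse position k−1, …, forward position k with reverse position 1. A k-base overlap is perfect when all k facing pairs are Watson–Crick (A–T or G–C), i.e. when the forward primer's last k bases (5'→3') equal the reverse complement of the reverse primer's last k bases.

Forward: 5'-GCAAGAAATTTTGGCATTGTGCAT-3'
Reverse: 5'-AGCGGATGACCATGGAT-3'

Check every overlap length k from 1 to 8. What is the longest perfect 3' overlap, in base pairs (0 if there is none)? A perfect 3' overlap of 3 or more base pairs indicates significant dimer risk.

Longest perfect overlap: 2 complementary base pairs; below the dimer-risk threshold (threshold 3).

Last 8 bases (5'→3') — forward …TTGTGCAT, reverse …CCATGGAT.
Reverse complement of the reverse primer's last 8 bases: ATCCATGG; its first k bases are the reverse complement of the reverse primer's last k bases, so a perfect k-base overlap needs the forward primer's last k bases to equal them.
Comparing (forward last k vs required): k=1: T vs A ✗; k=2: AT vs AT ✓; k=3: CAT vs ATC ✗; k=4: GCAT vs ATCC ✗; k=5: TGCAT vs ATCCA ✗; k=6: GTGCAT vs ATCCAT ✗; k=7: TGTGCAT vs ATCCATG ✗; k=8: TTGTGCAT vs ATCCATGG ✗.
Only k = 2 is perfect, so the longest perfect 3' overlap is 2.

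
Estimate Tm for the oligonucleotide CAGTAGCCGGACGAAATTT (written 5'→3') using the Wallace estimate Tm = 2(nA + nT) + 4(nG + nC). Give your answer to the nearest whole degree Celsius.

Base counts: A=6, T=4, G=5, C=4 (length 19).
Tm = 2·(6+4) + 4·(5+4) = 2·10 + 4·9 = 20 + 36 = 56°C.

56°C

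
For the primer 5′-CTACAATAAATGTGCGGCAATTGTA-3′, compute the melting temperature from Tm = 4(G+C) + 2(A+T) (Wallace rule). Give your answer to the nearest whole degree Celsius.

68°C

Base counts: A=9, T=7, G=5, C=4 (length 25).
Tm = 2·(9+7) + 4·(5+4) = 2·16 + 4·9 = 32 + 36 = 68°C.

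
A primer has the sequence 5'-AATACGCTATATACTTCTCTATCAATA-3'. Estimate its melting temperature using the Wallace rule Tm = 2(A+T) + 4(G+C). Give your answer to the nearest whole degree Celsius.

Base counts: A=10, T=10, G=1, C=6 (length 27).
Tm = 2·(10+10) + 4·(1+6) = 2·20 + 4·7 = 40 + 28 = 68°C.

68°C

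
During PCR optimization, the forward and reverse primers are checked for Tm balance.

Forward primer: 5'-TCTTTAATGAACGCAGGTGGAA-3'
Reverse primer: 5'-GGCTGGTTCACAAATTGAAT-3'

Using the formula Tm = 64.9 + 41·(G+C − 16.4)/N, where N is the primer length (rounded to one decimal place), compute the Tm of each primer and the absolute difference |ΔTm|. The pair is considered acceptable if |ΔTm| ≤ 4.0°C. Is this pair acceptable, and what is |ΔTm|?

|ΔTm| = 3.4°C; the pair is acceptable.

Forward: G+C = 9, N = 22 → Tm = 64.9 + 41·(9 − 16.4)/22 = 51.1°C.
Reverse: G+C = 8, N = 20 → Tm = 64.9 + 41·(8 − 16.4)/20 = 47.7°C.
|ΔTm| = |51.1 − 47.7| = 3.4°C, ≤ 4.0°C.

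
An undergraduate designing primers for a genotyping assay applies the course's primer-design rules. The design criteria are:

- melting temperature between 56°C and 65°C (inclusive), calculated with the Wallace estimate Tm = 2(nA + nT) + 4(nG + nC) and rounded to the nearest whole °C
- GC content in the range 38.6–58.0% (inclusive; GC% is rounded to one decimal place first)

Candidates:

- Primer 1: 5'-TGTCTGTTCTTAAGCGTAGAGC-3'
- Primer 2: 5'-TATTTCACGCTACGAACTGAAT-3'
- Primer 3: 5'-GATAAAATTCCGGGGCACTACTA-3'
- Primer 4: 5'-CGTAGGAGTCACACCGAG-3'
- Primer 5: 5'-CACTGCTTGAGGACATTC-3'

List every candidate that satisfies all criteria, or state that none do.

Primer 1 (22 nt, A=4 T=8 G=6 C=4): Tm = 2·12 + 4·10 = 64°C ✓; GC 10/22 = 45.5% ✓ — passes.
Primer 2 (22 nt, A=7 T=7 G=3 C=5): Tm = 2·14 + 4·8 = 60°C ✓; GC 8/22 = 36.4%, outside 38.6–58.0% ✗ — fails.
Primer 3 (23 nt, A=8 T=5 G=5 C=5): Tm = 2·13 + 4·10 = 66°C, outside 56–65°C ✗; GC 10/23 = 43.5% ✓ — fails.
Primer 4 (18 nt, A=5 T=2 G=6 C=5): Tm = 2·7 + 4·11 = 58°C ✓; GC 11/18 = 61.1%, outside 38.6–58.0% ✗ — fails.
Primer 5 (18 nt, A=4 T=5 G=4 C=5): Tm = 2·9 + 4·9 = 54°C, outside 56–65°C ✗; GC 9/18 = 50.0% ✓ — fails.

Primer 1 only.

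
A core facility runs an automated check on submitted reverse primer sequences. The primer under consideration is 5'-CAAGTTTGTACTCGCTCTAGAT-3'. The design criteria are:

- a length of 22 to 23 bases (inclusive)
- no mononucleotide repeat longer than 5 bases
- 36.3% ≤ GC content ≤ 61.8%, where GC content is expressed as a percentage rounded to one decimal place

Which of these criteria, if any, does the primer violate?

Meets all criteria.

Base counts: A=5, T=8, G=4, C=5 (length 22).
length: length 22 ✓
homopolymer run: longest run = 3 ✓
GC content: GC 9/22 = 40.9% ✓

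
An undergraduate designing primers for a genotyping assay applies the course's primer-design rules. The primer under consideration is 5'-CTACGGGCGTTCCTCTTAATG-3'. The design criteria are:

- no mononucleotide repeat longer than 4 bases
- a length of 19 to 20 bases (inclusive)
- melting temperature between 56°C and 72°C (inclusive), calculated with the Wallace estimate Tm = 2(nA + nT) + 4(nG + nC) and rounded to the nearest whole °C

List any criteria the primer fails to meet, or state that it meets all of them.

Base counts: A=3, T=7, G=5, C=6 (length 21).
homopolymer run: longest run = 3 ✓
length: length 21, outside 19–20 ✗
Tm: Tm = 2·10 + 4·11 = 64°C ✓

Fails: length.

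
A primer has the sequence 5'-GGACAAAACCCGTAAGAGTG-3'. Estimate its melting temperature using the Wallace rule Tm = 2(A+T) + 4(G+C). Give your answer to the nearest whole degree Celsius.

60°C

Base counts: A=8, T=2, G=6, C=4 (length 20).
Tm = 2·(8+2) + 4·(6+4) = 2·10 + 4·10 = 20 + 40 = 60°C.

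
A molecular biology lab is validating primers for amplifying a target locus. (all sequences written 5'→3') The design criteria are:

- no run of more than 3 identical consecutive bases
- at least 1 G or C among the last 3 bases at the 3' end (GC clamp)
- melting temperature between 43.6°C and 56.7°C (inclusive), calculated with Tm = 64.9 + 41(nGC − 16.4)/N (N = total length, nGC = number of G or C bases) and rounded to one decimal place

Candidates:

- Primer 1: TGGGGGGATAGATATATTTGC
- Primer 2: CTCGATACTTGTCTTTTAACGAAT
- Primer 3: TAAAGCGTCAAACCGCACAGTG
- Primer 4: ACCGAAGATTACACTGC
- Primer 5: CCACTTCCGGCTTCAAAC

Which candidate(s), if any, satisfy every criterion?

Primer 1 (21 nt, A=5 T=7 G=8 C=1): longest run = 6, exceeds 3 ✗; 3' end TGC has 2 G/C ✓; Tm = 64.9 + 41·(9 − 16.4)/21 = 50.5°C ✓ — fails.
Primer 2 (24 nt, A=6 T=10 G=3 C=5): longest run = 4, exceeds 3 ✗; 3' end AAT has 0 G/C, need ≥1 ✗; Tm = 64.9 + 41·(8 − 16.4)/24 = 50.6°C ✓ — fails.
Primer 3 (22 nt, A=8 T=3 G=5 C=6): longest run = 3 ✓; 3' end GTG has 2 G/C ✓; Tm = 64.9 + 41·(11 − 16.4)/22 = 54.8°C ✓ — passes.
Primer 4 (17 nt, A=6 T=3 G=3 C=5): longest run = 2 ✓; 3' end TGC has 2 G/C ✓; Tm = 64.9 + 41·(8 − 16.4)/17 = 44.6°C ✓ — passes.
Primer 5 (18 nt, A=4 T=4 G=2 C=8): longest run = 3 ✓; 3' end AAC has 1 G/C ✓; Tm = 64.9 + 41·(10 − 16.4)/18 = 50.3°C ✓ — passes.

Primer 3, Primer 4 and Primer 5.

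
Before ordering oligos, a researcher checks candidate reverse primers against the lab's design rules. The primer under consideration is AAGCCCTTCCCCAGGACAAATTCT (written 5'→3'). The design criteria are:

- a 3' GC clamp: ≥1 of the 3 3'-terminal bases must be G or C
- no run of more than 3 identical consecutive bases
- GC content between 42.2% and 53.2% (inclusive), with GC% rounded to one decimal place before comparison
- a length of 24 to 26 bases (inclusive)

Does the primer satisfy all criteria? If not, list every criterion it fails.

Fails: homopolymer run.

Base counts: A=7, T=5, G=3, C=9 (length 24).
GC clamp: 3' end TCT has 1 G/C ✓
homopolymer run: longest run = 4, exceeds 3 ✗
GC content: GC 12/24 = 50.0% ✓
length: length 24 ✓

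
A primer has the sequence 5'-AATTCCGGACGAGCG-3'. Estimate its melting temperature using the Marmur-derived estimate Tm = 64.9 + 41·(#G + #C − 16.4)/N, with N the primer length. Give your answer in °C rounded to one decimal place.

Base counts: A=4, T=2, G=5, C=4; G+C = 9, N = 15.
Tm = 64.9 + 41·(9 − 16.4)/15 = 64.9 + -303.40/15 = 44.7°C.

44.7°C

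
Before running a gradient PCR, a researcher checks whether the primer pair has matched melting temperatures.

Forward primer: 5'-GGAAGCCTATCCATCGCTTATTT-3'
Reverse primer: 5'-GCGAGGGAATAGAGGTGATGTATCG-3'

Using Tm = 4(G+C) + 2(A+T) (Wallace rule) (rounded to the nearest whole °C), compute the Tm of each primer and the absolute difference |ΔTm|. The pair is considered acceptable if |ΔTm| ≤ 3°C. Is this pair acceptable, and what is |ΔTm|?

|ΔTm| = 10°C; the pair is not acceptable.

Forward: A=5 T=8 G=4 C=6 → Tm = 2·13 + 4·10 = 66°C.
Reverse: A=7 T=5 G=11 C=2 → Tm = 2·12 + 4·13 = 76°C.
|ΔTm| = |66 − 76| = 10°C, > 3°C.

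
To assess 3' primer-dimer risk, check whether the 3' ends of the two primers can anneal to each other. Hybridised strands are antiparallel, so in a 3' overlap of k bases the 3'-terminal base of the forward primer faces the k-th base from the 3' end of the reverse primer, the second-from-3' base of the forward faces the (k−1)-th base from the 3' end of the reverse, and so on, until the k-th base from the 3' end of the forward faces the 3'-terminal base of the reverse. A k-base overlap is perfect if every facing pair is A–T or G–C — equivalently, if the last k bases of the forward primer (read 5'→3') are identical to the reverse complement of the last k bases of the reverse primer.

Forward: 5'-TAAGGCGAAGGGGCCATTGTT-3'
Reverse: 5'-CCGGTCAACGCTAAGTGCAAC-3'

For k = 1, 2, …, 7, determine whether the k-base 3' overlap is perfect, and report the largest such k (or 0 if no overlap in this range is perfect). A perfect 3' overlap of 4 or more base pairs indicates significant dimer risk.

Longest perfect overlap: 3 complementary base pairs; below the dimer-risk threshold (threshold 4).

Last 7 bases (5'→3') — forward …CATTGTT, reverse …GTGCAAC.
Reverse complement of the reverse primer's last 7 bases: GTTGCAC; its first k bases are the reverse complement of the reverse primer's last k bases, so a perfect k-base overlap needs the forward primer's last k bases to equal them.
Comparing (forward last k vs required): k=1: T vs G ✗; k=2: TT vs GT ✗; k=3: GTT vs GTT ✓; k=4: TGTT vs GTTG ✗; k=5: TTGTT vs GTTGC ✗; k=6: ATTGTT vs GTTGCA ✗; k=7: CATTGTT vs GTTGCAC ✗.
Only k = 3 is perfect, so the longest perfect 3' overlap is 3.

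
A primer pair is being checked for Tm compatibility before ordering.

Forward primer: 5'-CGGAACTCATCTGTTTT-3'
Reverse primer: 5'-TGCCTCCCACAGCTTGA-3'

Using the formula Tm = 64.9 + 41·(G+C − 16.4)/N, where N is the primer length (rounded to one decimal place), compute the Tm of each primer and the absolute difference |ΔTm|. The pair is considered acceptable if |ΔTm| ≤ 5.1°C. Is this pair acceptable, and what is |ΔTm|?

|ΔTm| = 7.3°C; the pair is not acceptable.

Forward: G+C = 7, N = 17 → Tm = 64.9 + 41·(7 − 16.4)/17 = 42.2°C.
Reverse: G+C = 10, N = 17 → Tm = 64.9 + 41·(10 − 16.4)/17 = 49.5°C.
|ΔTm| = |42.2 − 49.5| = 7.3°C, > 5.1°C.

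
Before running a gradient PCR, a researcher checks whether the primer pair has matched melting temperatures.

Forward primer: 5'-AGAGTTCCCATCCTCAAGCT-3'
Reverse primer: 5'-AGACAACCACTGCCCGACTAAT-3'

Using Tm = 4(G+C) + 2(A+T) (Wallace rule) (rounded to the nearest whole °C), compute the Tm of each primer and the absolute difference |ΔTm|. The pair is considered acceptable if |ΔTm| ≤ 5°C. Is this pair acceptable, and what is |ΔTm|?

Forward: A=5 T=5 G=3 C=7 → Tm = 2·10 + 4·10 = 60°C.
Reverse: A=8 T=3 G=3 C=8 → Tm = 2·11 + 4·11 = 66°C.
|ΔTm| = |60 − 66| = 6°C, > 5°C.

|ΔTm| = 6°C; the pair is not acceptable.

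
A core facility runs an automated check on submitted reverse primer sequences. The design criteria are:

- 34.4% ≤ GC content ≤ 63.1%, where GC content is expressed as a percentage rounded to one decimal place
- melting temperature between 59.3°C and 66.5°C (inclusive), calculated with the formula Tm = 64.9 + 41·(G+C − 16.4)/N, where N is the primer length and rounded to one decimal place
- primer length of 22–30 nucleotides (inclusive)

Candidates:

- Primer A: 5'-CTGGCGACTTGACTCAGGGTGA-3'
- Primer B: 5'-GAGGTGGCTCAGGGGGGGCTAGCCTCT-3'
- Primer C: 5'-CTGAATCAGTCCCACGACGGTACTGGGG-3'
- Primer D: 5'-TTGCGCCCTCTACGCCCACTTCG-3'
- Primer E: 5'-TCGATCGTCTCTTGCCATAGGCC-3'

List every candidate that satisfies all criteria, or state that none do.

Primer C only.

Primer A (22 nt, A=4 T=5 G=8 C=5): GC 13/22 = 59.1% ✓; Tm = 64.9 + 41·(13 − 16.4)/22 = 58.6°C, outside 59.3–66.5°C ✗; length 22 ✓ — fails.
Primer B (27 nt, A=3 T=5 G=13 C=6): GC 19/27 = 70.4%, outside 34.4–63.1% ✗; Tm = 64.9 + 41·(19 − 16.4)/27 = 68.8°C, outside 59.3–66.5°C ✗; length 27 ✓ — fails.
Primer C (28 nt, A=6 T=5 G=9 C=8): GC 17/28 = 60.7% ✓; Tm = 64.9 + 41·(17 − 16.4)/28 = 65.8°C ✓; length 28 ✓ — passes.
Primer D (23 nt, A=2 T=6 G=4 C=11): GC 15/23 = 65.2%, outside 34.4–63.1% ✗; Tm = 64.9 + 41·(15 − 16.4)/23 = 62.4°C ✓; length 23 ✓ — fails.
Primer E (23 nt, A=3 T=7 G=5 C=8): GC 13/23 = 56.5% ✓; Tm = 64.9 + 41·(13 − 16.4)/23 = 58.8°C, outside 59.3–66.5°C ✗; length 23 ✓ — fails.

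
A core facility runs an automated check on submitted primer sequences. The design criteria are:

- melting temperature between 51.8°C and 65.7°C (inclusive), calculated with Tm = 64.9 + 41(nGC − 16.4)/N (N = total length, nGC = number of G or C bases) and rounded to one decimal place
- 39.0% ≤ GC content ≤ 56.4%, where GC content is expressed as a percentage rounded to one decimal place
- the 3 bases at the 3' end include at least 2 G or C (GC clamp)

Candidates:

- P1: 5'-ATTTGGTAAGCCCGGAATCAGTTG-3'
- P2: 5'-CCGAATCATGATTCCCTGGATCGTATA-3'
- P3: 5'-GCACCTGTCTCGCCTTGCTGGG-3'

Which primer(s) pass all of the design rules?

None of the candidates satisfy all criteria.

P1 (24 nt, A=6 T=7 G=7 C=4): Tm = 64.9 + 41·(11 − 16.4)/24 = 55.7°C ✓; GC 11/24 = 45.8% ✓; 3' end TTG has 1 G/C, need ≥2 ✗ — fails.
P2 (27 nt, A=7 T=8 G=5 C=7): Tm = 64.9 + 41·(12 − 16.4)/27 = 58.2°C ✓; GC 12/27 = 44.4% ✓; 3' end ATA has 0 G/C, need ≥2 ✗ — fails.
P3 (22 nt, A=1 T=6 G=7 C=8): Tm = 64.9 + 41·(15 − 16.4)/22 = 62.3°C ✓; GC 15/22 = 68.2%, outside 39.0–56.4% ✗; 3' end GGG has 3 G/C ✓ — fails.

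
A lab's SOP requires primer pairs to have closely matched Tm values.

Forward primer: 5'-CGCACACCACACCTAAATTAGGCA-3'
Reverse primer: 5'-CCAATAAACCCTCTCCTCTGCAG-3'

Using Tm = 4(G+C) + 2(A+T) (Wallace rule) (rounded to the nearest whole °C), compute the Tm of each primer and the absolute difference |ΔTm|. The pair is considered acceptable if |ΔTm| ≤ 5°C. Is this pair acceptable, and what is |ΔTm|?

Forward: A=9 T=3 G=3 C=9 → Tm = 2·12 + 4·12 = 72°C.
Reverse: A=6 T=5 G=2 C=10 → Tm = 2·11 + 4·12 = 70°C.
|ΔTm| = |72 − 70| = 2°C, ≤ 5°C.

|ΔTm| = 2°C; the pair is acceptable.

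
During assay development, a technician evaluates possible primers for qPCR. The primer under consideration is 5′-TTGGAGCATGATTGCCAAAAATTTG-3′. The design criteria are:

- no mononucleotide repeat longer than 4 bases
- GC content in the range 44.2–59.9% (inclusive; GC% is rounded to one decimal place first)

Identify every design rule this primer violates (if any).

Base counts: A=8, T=8, G=6, C=3 (length 25).
homopolymer run: longest run = 5, exceeds 4 ✗
GC content: GC 9/25 = 36.0%, outside 44.2–59.9% ✗

Fails: homopolymer run, GC content.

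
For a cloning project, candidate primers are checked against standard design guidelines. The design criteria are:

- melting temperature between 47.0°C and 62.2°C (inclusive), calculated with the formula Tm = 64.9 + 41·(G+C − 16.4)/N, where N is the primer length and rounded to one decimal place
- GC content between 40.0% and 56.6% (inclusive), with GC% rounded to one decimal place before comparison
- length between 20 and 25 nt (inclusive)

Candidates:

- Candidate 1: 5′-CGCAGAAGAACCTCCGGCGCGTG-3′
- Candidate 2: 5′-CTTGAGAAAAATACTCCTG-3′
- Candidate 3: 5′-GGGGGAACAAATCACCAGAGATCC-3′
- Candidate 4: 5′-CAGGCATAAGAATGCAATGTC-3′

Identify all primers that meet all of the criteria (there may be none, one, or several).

Candidate 3 and Candidate 4.

Candidate 1 (23 nt, A=5 T=2 G=8 C=8): Tm = 64.9 + 41·(16 − 16.4)/23 = 64.2°C, outside 47.0–62.2°C ✗; GC 16/23 = 69.6%, outside 40.0–56.6% ✗; length 23 ✓ — fails.
Candidate 2 (19 nt, A=7 T=5 G=3 C=4): Tm = 64.9 + 41·(7 − 16.4)/19 = 44.6°C, outside 47.0–62.2°C ✗; GC 7/19 = 36.8%, outside 40.0–56.6% ✗; length 19, outside 20–25 ✗ — fails.
Candidate 3 (24 nt, A=9 T=2 G=7 C=6): Tm = 64.9 + 41·(13 − 16.4)/24 = 59.1°C ✓; GC 13/24 = 54.2% ✓; length 24 ✓ — passes.
Candidate 4 (21 nt, A=8 T=4 G=5 C=4): Tm = 64.9 + 41·(9 − 16.4)/21 = 50.5°C ✓; GC 9/21 = 42.9% ✓; length 21 ✓ — passes.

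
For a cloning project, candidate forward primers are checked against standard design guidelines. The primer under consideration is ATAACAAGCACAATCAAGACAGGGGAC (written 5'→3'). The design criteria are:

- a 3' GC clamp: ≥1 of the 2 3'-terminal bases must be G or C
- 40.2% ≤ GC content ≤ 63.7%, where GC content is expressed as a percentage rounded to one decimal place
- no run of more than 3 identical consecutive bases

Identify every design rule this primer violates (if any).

Fails: homopolymer run.

Base counts: A=13, T=2, G=6, C=6 (length 27).
GC clamp: 3' end AC has 1 G/C ✓
GC content: GC 12/27 = 44.4% ✓
homopolymer run: longest run = 4, exceeds 3 ✗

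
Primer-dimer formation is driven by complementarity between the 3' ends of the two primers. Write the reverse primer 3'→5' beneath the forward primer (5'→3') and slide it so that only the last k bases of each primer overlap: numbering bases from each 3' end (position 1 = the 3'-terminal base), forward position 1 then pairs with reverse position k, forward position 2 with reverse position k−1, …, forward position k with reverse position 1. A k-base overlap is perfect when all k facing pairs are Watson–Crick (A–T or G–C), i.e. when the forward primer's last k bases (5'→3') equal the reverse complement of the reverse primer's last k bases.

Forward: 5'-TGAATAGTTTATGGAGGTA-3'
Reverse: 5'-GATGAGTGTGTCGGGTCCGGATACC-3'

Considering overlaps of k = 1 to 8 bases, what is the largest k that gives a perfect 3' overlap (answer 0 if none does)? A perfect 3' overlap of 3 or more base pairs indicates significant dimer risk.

Longest perfect overlap: 4 complementary base pairs; significant dimer risk (threshold 3).

Last 8 bases (5'→3') — forward …TGGAGGTA, reverse …CGGATACC.
Reverse complement of the reverse primer's last 8 bases: GGTATCCG; its first k bases are the reverse complement of the reverse primer's last k bases, so a perfect k-base overlap needs the forward primer's last k bases to equal them.
Comparing (forward last k vs required): k=1: A vs G ✗; k=2: TA vs GG ✗; k=3: GTA vs GGT ✗; k=4: GGTA vs GGTA ✓; k=5: AGGTA vs GGTAT ✗; k=6: GAGGTA vs GGTATC ✗; k=7: GGAGGTA vs GGTATCC ✗; k=8: TGGAGGTA vs GGTATCCG ✗.
Only k = 4 is perfect, so the longest perfect 3' overlap is 4.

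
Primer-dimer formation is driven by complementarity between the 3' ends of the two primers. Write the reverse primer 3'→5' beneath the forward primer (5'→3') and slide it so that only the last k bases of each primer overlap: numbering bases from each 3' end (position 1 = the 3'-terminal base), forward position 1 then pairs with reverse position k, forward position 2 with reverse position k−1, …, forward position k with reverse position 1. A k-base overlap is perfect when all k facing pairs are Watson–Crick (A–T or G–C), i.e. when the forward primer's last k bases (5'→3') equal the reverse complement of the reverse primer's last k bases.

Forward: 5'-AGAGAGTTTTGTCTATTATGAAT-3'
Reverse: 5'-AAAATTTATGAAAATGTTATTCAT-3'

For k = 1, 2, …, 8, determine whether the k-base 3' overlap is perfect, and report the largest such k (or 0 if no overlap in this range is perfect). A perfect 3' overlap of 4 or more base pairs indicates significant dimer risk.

Longest perfect overlap: 6 complementary base pairs; significant dimer risk (threshold 4).

Last 8 bases (5'→3') — forward …TTATGAAT, reverse …TTATTCAT.
Reverse complement of the reverse primer's last 8 bases: ATGAATAA; its first k bases are the reverse complement of the reverse primer's last k bases, so a perfect k-base overlap needs the forward primer's last k bases to equal them.
Comparing (forward last k vs required): k=1: T vs A ✗; k=2: AT vs AT ✓; k=3: AAT vs ATG ✗; k=4: GAAT vs ATGA ✗; k=5: TGAAT vs ATGAA ✗; k=6: ATGAAT vs ATGAAT ✓; k=7: TATGAAT vs ATGAATA ✗; k=8: TTATGAAT vs ATGAATAA ✗.
Perfect overlaps at k = 2, 6; the largest is 6.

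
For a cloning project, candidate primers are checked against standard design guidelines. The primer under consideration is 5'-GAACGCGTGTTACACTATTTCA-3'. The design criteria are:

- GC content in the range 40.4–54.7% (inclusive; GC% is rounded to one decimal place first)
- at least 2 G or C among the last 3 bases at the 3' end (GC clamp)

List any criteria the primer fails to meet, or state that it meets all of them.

Fails: GC clamp.

Base counts: A=6, T=7, G=4, C=5 (length 22).
GC content: GC 9/22 = 40.9% ✓
GC clamp: 3' end TCA has 1 G/C, need ≥2 ✗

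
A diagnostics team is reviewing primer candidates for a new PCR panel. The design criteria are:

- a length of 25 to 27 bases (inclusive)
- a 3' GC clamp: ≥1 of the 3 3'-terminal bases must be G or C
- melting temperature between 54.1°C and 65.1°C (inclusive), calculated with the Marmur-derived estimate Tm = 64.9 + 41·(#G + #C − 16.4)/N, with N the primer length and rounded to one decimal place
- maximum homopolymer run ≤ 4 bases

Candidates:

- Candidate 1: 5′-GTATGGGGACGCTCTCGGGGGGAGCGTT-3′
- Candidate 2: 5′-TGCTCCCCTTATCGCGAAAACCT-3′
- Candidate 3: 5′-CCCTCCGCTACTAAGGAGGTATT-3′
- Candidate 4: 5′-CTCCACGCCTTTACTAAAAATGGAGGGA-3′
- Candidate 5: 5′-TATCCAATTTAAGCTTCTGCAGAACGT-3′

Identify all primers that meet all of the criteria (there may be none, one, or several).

Candidate 5 only.

Candidate 1 (28 nt, A=3 T=6 G=14 C=5): length 28, outside 25–27 ✗; 3' end GTT has 1 G/C ✓; Tm = 64.9 + 41·(19 − 16.4)/28 = 68.7°C, outside 54.1–65.1°C ✗; longest run = 6, exceeds 4 ✗ — fails.
Candidate 2 (23 nt, A=5 T=6 G=3 C=9): length 23, outside 25–27 ✗; 3' end CCT has 2 G/C ✓; Tm = 64.9 + 41·(12 − 16.4)/23 = 57.1°C ✓; longest run = 4 ✓ — fails.
Candidate 3 (23 nt, A=5 T=6 G=5 C=7): length 23, outside 25–27 ✗; 3' end ATT has 0 G/C, need ≥1 ✗; Tm = 64.9 + 41·(12 − 16.4)/23 = 57.1°C ✓; longest run = 3 ✓ — fails.
Candidate 4 (28 nt, A=9 T=6 G=6 C=7): length 28, outside 25–27 ✗; 3' end GGA has 2 G/C ✓; Tm = 64.9 + 41·(13 − 16.4)/28 = 59.9°C ✓; longest run = 5, exceeds 4 ✗ — fails.
Candidate 5 (27 nt, A=8 T=9 G=4 C=6): length 27 ✓; 3' end CGT has 2 G/C ✓; Tm = 64.9 + 41·(10 − 16.4)/27 = 55.2°C ✓; longest run = 3 ✓ — passes.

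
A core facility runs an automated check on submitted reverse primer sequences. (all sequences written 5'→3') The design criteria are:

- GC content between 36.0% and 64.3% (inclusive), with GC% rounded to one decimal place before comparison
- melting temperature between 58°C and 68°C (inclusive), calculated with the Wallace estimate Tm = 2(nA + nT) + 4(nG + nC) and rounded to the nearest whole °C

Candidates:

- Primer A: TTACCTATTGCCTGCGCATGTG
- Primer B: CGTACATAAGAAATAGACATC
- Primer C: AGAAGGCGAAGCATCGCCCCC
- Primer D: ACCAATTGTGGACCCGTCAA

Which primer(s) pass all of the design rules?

Primer A and Primer D.

Primer A (22 nt, A=3 T=8 G=5 C=6): GC 11/22 = 50.0% ✓; Tm = 2·11 + 4·11 = 66°C ✓ — passes.
Primer B (21 nt, A=10 T=4 G=3 C=4): GC 7/21 = 33.3%, outside 36.0–64.3% ✗; Tm = 2·14 + 4·7 = 56°C, outside 58–68°C ✗ — fails.
Primer C (21 nt, A=6 T=1 G=6 C=8): GC 14/21 = 66.7%, outside 36.0–64.3% ✗; Tm = 2·7 + 4·14 = 70°C, outside 58–68°C ✗ — fails.
Primer D (20 nt, A=6 T=4 G=4 C=6): GC 10/20 = 50.0% ✓; Tm = 2·10 + 4·10 = 60°C ✓ — passes.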